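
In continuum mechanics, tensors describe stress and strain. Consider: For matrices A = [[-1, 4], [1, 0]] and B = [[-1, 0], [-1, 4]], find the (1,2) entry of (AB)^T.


(AB)^T_{ij} = (AB)_{ji} = sum_k A_{jk} B_{ki}.
For i=1, j=2 we need (AB)_{21}:
A_{21} * B_{11} = 1 * -1 = -1
A_{22} * B_{21} = 0 * -1 = 0
Sum = -1 + 0 = -1

-1


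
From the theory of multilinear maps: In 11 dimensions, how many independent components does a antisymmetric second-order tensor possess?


A antisymmetric rank-2 tensor in d dimensions has d(d-1)/2 independent components.
d = 11
d(d-1)/2 = 11 * 10 / 2 = 110 / 2 = 55

55


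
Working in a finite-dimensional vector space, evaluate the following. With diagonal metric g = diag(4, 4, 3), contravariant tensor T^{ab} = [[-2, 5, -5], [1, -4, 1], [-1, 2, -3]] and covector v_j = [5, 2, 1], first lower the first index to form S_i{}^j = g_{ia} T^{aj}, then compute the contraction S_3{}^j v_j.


Step 1: lower the first index. For a diagonal metric, g_{ia} T^{aj} = g_{ii} T^{ij} (no sum on i).
g_{33} = 3
S_3{}^1 = 3 * T^{31} = 3 * -1 = -3
S_3{}^2 = 3 * T^{32} = 3 * 2 = 6
S_3{}^3 = 3 * T^{33} = 3 * -3 = -9
Step 2: contract S_3{}^j with v_j.
S_3{}^1 * v_1 = -3 * 5 = -15
S_3{}^2 * v_2 = 6 * 2 = 12
S_3{}^3 * v_3 = -9 * 1 = -9
Result = -15 + 12 + -9 = -12

-12


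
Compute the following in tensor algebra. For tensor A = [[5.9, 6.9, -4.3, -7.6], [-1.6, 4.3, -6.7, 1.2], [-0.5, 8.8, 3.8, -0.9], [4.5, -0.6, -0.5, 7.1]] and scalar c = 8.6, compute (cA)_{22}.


Scalar multiplication: (cA)_{ij} = c * A_{ij}.
c = 8.6
A_{22} = 4.3
(cA)_{22} = 8.6 * 4.3 = 36.98

36.98


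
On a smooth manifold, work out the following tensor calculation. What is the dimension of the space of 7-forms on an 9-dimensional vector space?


The dimension of the space of p-forms on an n-dimensional space is C(n, p).
n = 9, p = 7
C(9, 7) = 9! / (7! * 2!) = 36

36


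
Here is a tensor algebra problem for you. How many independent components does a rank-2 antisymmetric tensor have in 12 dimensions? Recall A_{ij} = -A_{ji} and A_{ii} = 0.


An antisymmetric rank-2 tensor satisfies A_{ij} = -A_{ji}, so diagonal entries are zero.
The independent components are the upper-triangular entries: C(n, 2) = n(n-1)/2.
n = 12
C(12, 2) = 12 * 11 / 2 = 132 / 2 = 66

66


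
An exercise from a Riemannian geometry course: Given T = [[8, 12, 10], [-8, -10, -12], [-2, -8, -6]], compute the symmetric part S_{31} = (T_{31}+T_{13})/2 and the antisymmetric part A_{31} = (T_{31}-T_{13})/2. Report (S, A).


T_{31} = -2
T_{13} = 10
S_{31} = (-2 + 10)/2 = 8/2 = 4
A_{31} = (-2 - 10)/2 = -12/2 = -6
Check: S + A = 4 + -6 = -2 = T_{31}.

(4, -6)


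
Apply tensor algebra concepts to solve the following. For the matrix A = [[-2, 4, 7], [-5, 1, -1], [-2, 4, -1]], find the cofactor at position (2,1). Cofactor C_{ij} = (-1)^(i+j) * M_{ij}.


To find cofactor C_{21}, delete row 2 and column 1.
The resulting 2x2 submatrix is: [[4, 7], [4, -1]]
Minor M_{21} = 4*-1 - 7*4
  = -4 - 28 = -32
Sign = (-1)^(2+1) = (-1)^3 = -1
Cofactor C_{21} = -1 * -32 = 32

32


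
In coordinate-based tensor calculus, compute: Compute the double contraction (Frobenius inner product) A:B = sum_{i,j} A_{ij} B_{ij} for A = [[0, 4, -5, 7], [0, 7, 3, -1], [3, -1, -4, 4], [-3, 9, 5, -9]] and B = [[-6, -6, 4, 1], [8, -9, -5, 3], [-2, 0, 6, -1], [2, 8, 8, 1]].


A:B = sum over all i,j of A_{ij} * B_{ij}.
Row 1: 0*-6=0, 4*-6=-24, -5*4=-20, 7*1=7 => row sum = -37
Row 2: 0*8=0, 7*-9=-63, 3*-5=-15, -1*3=-3 => row sum = -81
Row 3: 3*-2=-6, -1*0=0, -4*6=-24, 4*-1=-4 => row sum = -34
Row 4: -3*2=-6, 9*8=72, 5*8=40, -9*1=-9 => row sum = 97
Total = -37 + -81 + -34 + 97 = -55

-55


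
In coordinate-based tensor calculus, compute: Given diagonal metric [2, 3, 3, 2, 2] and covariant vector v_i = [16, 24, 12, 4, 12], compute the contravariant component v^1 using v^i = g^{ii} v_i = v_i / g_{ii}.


To raise an index with a diagonal metric: v^i = v_i / g_{ii}.
For index 1: v_1 = 16, g_{11} = 2
v^1 = 16 / 2 = 8

8


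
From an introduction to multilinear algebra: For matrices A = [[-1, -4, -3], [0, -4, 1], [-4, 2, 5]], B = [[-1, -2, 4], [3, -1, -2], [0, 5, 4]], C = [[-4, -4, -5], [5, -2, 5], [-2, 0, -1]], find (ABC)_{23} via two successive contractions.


(ABC)_{23} = sum_m (AB)_{2m} C_{m3}. First compute row 2 of AB.
(AB)_{21} = 0*-1 + -4*3 + 1*0 = -12
(AB)_{22} = 0*-2 + -4*-1 + 1*5 = 9
(AB)_{23} = 0*4 + -4*-2 + 1*4 = 12
Now contract with column 3 of C:
(AB)_{21} * C_{13} = -12 * -5 = 60
(AB)_{22} * C_{23} = 9 * 5 = 45
(AB)_{23} * C_{33} = 12 * -1 = -12
(ABC)_{23} = 60 + 45 + -12 = 93

93


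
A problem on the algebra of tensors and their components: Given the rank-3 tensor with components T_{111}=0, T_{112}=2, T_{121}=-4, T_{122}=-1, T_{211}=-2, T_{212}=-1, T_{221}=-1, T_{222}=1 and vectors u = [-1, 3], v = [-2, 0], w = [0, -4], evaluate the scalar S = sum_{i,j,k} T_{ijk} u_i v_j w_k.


S = sum over i,j,k of T_{ijk} u_i v_j w_k. Expanding all 8 terms:
T_{111}*u_1*v_1*w_1 = 0*-1*-2*0 = 0  (running total: 0)
T_{112}*u_1*v_1*w_2 = 2*-1*-2*-4 = -16  (running total: -16)
T_{121}*u_1*v_2*w_1 = -4*-1*0*0 = 0  (running total: -16)
T_{122}*u_1*v_2*w_2 = -1*-1*0*-4 = 0  (running total: -16)
T_{211}*u_2*v_1*w_1 = -2*3*-2*0 = 0  (running total: -16)
T_{212}*u_2*v_1*w_2 = -1*3*-2*-4 = -24  (running total: -40)
T_{221}*u_2*v_2*w_1 = -1*3*0*0 = 0  (running total: -40)
T_{222}*u_2*v_2*w_2 = 1*3*0*-4 = 0  (running total: -40)
S = -40

-40


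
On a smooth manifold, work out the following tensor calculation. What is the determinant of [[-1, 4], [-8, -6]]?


For a 2x2 matrix [[a, b], [c, d]], det = a*d - b*c.
a = -1, b = 4, c = -8, d = -6
a*d = -1 * -6 = 6
b*c = 4 * -8 = -32
det = 6 - -32 = 38

38


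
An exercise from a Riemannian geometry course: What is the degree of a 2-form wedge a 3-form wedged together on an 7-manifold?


The degree of a wedge product is the sum of the degrees of the individual forms.
Degrees: 2, 3
Total degree = 2 + 3 = 5

5


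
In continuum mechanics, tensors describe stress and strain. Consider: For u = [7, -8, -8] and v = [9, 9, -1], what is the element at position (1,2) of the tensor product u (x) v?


The outer product entry T_{ij} = u_i * v_j.
We need i=1, j=2.
u_1 = 7, v_2 = 9
T_{1,2} = 7 * 9 = 63

63


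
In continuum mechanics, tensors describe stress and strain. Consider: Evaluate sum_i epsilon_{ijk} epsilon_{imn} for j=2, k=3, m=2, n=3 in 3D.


Using the identity: epsilon_{ijk} epsilon_{imn} = delta_{jm} delta_{kn} - delta_{jn} delta_{km}.
delta_{22} = 1
delta_{33} = 1
delta_{23} = 0
delta_{32} = 0
Result = 1 * 1 - 0 * 0 = 1 - 0 = 1

1


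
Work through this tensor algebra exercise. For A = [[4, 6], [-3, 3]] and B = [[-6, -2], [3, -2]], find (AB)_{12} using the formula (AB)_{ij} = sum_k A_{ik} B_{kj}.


(AB)_{ij} = sum_k A_{ik} B_{kj}.
For i=1, j=2:
A_{11} * B_{12} = 4 * -2 = -8
A_{12} * B_{22} = 6 * -2 = -12
Sum = -8 + -12 = -20

-20


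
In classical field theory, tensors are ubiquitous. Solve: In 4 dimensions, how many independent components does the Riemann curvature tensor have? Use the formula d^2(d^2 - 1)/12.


The Riemann tensor in d dimensions has d^2(d^2 - 1)/12 independent components.
d = 4, so d^2 = 16
d^2 - 1 = 15
d^2(d^2 - 1) = 16 * 15 = 240
Divide by 12: 240 / 12 = 20

20


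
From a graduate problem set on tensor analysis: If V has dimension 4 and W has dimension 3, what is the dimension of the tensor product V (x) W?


The dimension of a tensor product is the product of dimensions.
dim(V) = 4, dim(W) = 3
dim(V (x) W) = 4 * 3 = 12

12


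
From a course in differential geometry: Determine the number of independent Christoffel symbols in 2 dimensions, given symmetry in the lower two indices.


Christoffel symbols Gamma^k_{ij} are symmetric in i,j, so there are d * d(d+1)/2 independent symbols.
d = 2
d(d+1)/2 = 2 * 3 / 2 = 3
Total = 2 * 3 = 6

6


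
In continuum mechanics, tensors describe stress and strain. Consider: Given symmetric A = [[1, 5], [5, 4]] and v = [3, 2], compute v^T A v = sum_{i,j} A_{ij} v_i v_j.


First compute Av:
(Av)_1 = 1*3 + 5*2 = 13
(Av)_2 = 5*3 + 4*2 = 23
Av = [13, 23]
Then v^T (Av) = 3*13 + 2*23
= 39 + 46 = 85

85


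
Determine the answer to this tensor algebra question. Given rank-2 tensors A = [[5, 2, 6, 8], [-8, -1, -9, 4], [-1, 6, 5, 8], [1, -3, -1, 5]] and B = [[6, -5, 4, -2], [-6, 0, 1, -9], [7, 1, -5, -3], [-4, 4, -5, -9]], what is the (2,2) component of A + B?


Tensor addition is component-wise: (A + B)_{ij} = A_{ij} + B_{ij}.
A_{22} = -1
B_{22} = 0
(A + B)_{22} = -1 + 0 = -1

-1


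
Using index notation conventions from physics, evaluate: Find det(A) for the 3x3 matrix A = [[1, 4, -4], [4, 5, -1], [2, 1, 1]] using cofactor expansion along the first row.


Expanding along the first row, det(A) = a11*M_11 - a12*M_12 + a13*M_13, where M_1j is the (1,j) minor.
Minor M_11 = 5*1 - -1*1 = 6
Minor M_12 = 4*1 - -1*2 = 6
Minor M_13 = 4*1 - 5*2 = -6
det = 1*(6) - 4*(6) + -4*(-6)
    = 6 - 24 + 24
    = 6

6


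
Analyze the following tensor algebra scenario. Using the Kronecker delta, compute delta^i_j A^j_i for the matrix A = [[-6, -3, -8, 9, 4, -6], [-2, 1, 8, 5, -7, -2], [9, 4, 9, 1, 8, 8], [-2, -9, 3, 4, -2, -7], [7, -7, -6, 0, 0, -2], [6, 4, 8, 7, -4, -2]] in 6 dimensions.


The contraction (trace) of a rank-2 tensor is the sum of its diagonal elements.
Diagonal entries: A[1,1] = -6, A[2,2] = 1, A[3,3] = 9, A[4,4] = 4, A[5,5] = 0, A[6,6] = -2
Tr(A) = -6 + 1 + 9 + 4 + 0 + -2 = 6

6


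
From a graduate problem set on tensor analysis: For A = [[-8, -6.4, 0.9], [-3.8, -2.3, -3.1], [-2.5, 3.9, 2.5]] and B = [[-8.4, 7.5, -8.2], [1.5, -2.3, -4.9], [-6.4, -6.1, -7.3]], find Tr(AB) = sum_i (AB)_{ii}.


Tr(AB) = sum_i (AB)_{ii} where (AB)_{ii} = sum_k A_{ik} B_{ki}.
(AB)_{11} = -8*-8.4 + -6.4*1.5 + 0.9*-6.4 = 51.84
(AB)_{22} = -3.8*7.5 + -2.3*-2.3 + -3.1*-6.1 = -4.3
(AB)_{33} = -2.5*-8.2 + 3.9*-4.9 + 2.5*-7.3 = -16.86
Tr(AB) = 51.84 + -4.3 + -16.86 = 30.68

30.68


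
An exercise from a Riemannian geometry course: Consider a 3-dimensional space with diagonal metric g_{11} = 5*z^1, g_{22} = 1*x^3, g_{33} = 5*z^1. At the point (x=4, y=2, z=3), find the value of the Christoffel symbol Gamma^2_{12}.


For a diagonal metric, Gamma^k_{ij} = (1/2) g^{kk} (dg_{ik}/dx_j + dg_{jk}/dx_i - dg_{ij}/dx_k).
The metric is diagonal, so g_{ab} = 0 for a != b.
At the given point: g_{11} = 15, g_{22} = 64, g_{33} = 15
g^{22} = 1/64
dg_{12}/dx_2 = 0 (off-diagonal)
dg_{22}/dx_1 = dg_{22}/dx_1 = 48
dg_{12}/dx_2 = 0 (off-diagonal)
Numerator = 0 + 48 - 0 = 48
Gamma^2_{12} = 48 / (2 * 64) = 3/8

3/8


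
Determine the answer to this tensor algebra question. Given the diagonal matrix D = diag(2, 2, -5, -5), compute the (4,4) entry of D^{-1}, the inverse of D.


For a diagonal matrix, the inverse has entries (D^{-1})_{ii} = 1/d_{ii}.
The diagonal entries are: d_{11} = 2, d_{22} = 2, d_{33} = -5, d_{44} = -5
We need (D^{-1})_{44} = 1/d_{44} = 1/-5 = -1/5

-1/5


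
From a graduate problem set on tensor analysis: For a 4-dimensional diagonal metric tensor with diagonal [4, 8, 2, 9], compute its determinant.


For a diagonal metric, the determinant is the product of diagonal entries.
Diagonal entries: 4, 8, 2, 9
det(g) = 4 * 8 * 2 * 9 = 576

576


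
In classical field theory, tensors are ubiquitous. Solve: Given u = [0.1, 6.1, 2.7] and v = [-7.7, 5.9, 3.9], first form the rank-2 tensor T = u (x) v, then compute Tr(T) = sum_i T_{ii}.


The outer product gives T_{ij} = u_i v_j.
The trace (contraction) is Tr(T) = sum_i T_{ii} = sum_i u_i v_i.
Diagonal entries:
T_{11} = u_1 * v_1 = 0.1 * -7.7 = -0.77
T_{22} = u_2 * v_2 = 6.1 * 5.9 = 35.99
T_{33} = u_3 * v_3 = 2.7 * 3.9 = 10.53
Tr(T) = -0.77 + 35.99 + 10.53 = 45.75

45.75


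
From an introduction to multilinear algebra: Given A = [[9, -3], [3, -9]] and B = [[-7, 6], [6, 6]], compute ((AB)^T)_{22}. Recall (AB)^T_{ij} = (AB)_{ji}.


(AB)^T_{ij} = (AB)_{ji} = sum_k A_{jk} B_{ki}.
For i=2, j=2 we need (AB)_{22}:
A_{21} * B_{12} = 3 * 6 = 18
A_{22} * B_{22} = -9 * 6 = -54
Sum = 18 + -54 = -36

-36


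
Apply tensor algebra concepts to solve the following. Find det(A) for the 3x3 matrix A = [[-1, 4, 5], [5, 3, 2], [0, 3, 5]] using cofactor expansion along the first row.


Expanding along the first row, det(A) = a11*M_11 - a12*M_12 + a13*M_13, where M_1j is the (1,j) minor.
Minor M_11 = 3*5 - 2*3 = 9
Minor M_12 = 5*5 - 2*0 = 25
Minor M_13 = 5*3 - 3*0 = 15
det = -1*(9) - 4*(25) + 5*(15)
    = -9 - 100 + 75
    = -34

-34


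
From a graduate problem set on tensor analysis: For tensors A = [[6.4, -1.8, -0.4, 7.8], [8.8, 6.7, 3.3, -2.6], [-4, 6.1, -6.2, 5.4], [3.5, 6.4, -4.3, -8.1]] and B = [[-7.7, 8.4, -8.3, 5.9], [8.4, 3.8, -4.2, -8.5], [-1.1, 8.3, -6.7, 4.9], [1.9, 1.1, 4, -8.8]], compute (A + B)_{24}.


Tensor addition is component-wise: (A + B)_{ij} = A_{ij} + B_{ij}.
A_{24} = -2.6
B_{24} = -8.5
(A + B)_{24} = -2.6 + -8.5 = -11.1

-11.1


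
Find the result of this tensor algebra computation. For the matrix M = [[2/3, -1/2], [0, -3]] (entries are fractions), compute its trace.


The trace is the sum of diagonal entries.
Diagonal: M[1,1] = 2/3, M[2,2] = -3
Tr(M) = 2/3 + -3
Computing step by step:
After adding M[1,1]: 2/3
After adding M[2,2]: -7/3
Tr(M) = -7/3

-7/3


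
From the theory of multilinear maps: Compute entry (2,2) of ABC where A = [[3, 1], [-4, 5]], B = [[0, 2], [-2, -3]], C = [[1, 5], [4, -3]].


(ABC)_{22} = sum_m (AB)_{2m} C_{m2}. First compute row 2 of AB.
(AB)_{21} = -4*0 + 5*-2 = -10
(AB)_{22} = -4*2 + 5*-3 = -23
Now contract with column 2 of C:
(AB)_{21} * C_{12} = -10 * 5 = -50
(AB)_{22} * C_{22} = -23 * -3 = 69
(ABC)_{22} = -50 + 69 = 19

19


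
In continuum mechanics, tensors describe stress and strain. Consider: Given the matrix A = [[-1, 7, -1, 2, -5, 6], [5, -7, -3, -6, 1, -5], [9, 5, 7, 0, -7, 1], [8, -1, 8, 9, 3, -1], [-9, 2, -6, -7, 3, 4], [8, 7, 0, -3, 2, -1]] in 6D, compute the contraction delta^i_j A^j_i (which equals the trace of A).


The contraction (trace) of a rank-2 tensor is the sum of its diagonal elements.
Diagonal entries: A[1,1] = -1, A[2,2] = -7, A[3,3] = 7, A[4,4] = 9, A[5,5] = 3, A[6,6] = -1
Tr(A) = -1 + -7 + 7 + 9 + 3 + -1 = 10

10


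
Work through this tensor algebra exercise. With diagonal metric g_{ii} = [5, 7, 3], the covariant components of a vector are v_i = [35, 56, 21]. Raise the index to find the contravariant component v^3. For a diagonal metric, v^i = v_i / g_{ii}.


To raise an index with a diagonal metric: v^i = v_i / g_{ii}.
For index 3: v_3 = 21, g_{33} = 3
v^3 = 21 / 3 = 7

7


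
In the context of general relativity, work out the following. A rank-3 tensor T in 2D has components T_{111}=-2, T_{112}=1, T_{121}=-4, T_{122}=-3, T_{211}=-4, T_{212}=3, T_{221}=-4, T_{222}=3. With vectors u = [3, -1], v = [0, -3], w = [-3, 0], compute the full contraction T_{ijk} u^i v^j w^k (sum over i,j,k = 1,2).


S = sum over i,j,k of T_{ijk} u_i v_j w_k. Expanding all 8 terms:
T_{111}*u_1*v_1*w_1 = -2*3*0*-3 = 0  (running total: 0)
T_{112}*u_1*v_1*w_2 = 1*3*0*0 = 0  (running total: 0)
T_{121}*u_1*v_2*w_1 = -4*3*-3*-3 = -108  (running total: -108)
T_{122}*u_1*v_2*w_2 = -3*3*-3*0 = 0  (running total: -108)
T_{211}*u_2*v_1*w_1 = -4*-1*0*-3 = 0  (running total: -108)
T_{212}*u_2*v_1*w_2 = 3*-1*0*0 = 0  (running total: -108)
T_{221}*u_2*v_2*w_1 = -4*-1*-3*-3 = 36  (running total: -72)
T_{222}*u_2*v_2*w_2 = 3*-1*-3*0 = 0  (running total: -72)
S = -72

-72


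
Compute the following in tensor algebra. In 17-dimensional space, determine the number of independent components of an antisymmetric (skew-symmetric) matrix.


An antisymmetric rank-2 tensor satisfies A_{ij} = -A_{ji}, so diagonal entries are zero.
The independent components are the upper-triangular entries: C(n, 2) = n(n-1)/2.
n = 17
C(17, 2) = 17 * 16 / 2 = 272 / 2 = 136

136


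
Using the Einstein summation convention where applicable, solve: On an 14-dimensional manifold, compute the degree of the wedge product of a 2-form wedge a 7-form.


The degree of a wedge product is the sum of the degrees of the individual forms.
Degrees: 2, 7
Total degree = 2 + 7 = 9

9


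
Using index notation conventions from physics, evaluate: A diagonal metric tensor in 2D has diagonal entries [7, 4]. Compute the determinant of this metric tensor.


For a diagonal metric, the determinant is the product of diagonal entries.
Diagonal entries: 7, 4
det(g) = 7 * 4 = 28

28


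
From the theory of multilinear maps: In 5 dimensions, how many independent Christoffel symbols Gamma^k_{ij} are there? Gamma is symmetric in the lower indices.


Christoffel symbols Gamma^k_{ij} are symmetric in i,j, so there are d * d(d+1)/2 independent symbols.
d = 5
d(d+1)/2 = 5 * 6 / 2 = 15
Total = 5 * 15 = 75

75


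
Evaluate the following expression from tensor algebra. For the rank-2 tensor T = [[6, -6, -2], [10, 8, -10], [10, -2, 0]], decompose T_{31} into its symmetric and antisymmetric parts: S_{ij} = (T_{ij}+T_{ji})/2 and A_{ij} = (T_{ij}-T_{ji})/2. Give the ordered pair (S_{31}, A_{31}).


T_{31} = 10
T_{13} = -2
S_{31} = (10 + -2)/2 = 8/2 = 4
A_{31} = (10 - -2)/2 = 12/2 = 6
Check: S + A = 4 + 6 = 10 = T_{31}.

(4, 6)


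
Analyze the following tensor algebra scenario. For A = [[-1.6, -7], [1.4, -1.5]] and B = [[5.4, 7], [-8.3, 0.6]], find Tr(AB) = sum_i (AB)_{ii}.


Tr(AB) = sum_i (AB)_{ii} where (AB)_{ii} = sum_k A_{ik} B_{ki}.
(AB)_{11} = -1.6*5.4 + -7*-8.3 = 49.46
(AB)_{22} = 1.4*7 + -1.5*0.6 = 8.9
Tr(AB) = 49.46 + 8.9 = 58.36

58.36


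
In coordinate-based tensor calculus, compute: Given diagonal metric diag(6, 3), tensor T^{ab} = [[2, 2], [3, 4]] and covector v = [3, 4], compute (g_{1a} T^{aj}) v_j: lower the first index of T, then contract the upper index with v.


Step 1: lower the first index. For a diagonal metric, g_{ia} T^{aj} = g_{ii} T^{ij} (no sum on i).
g_{11} = 6
S_1{}^1 = 6 * T^{11} = 6 * 2 = 12
S_1{}^2 = 6 * T^{12} = 6 * 2 = 12
Step 2: contract S_1{}^j with v_j.
S_1{}^1 * v_1 = 12 * 3 = 36
S_1{}^2 * v_2 = 12 * 4 = 48
Result = 36 + 48 = 84

84


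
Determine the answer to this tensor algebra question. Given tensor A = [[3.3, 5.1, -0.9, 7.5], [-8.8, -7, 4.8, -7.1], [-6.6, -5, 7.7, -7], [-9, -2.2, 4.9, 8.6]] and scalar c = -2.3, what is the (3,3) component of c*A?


Scalar multiplication: (cA)_{ij} = c * A_{ij}.
c = -2.3
A_{33} = 7.7
(cA)_{33} = -2.3 * 7.7 = -17.71

-17.71


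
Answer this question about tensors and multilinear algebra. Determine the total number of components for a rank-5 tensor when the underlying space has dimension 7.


The number of components of a rank-r tensor in d dimensions is d^r.
Here d = 7 and r = 5.
7^5 = 16807

16807


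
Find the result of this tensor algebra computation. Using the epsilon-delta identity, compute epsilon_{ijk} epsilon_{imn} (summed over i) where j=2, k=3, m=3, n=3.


Using the identity: epsilon_{ijk} epsilon_{imn} = delta_{jm} delta_{kn} - delta_{jn} delta_{km}.
delta_{23} = 0
delta_{33} = 1
delta_{23} = 0
delta_{33} = 1
Result = 0 * 1 - 0 * 1 = 0 - 0 = 0

0


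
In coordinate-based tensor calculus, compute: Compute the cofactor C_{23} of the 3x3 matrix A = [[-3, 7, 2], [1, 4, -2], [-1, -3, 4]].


To find cofactor C_{23}, delete row 2 and column 3.
The resulting 2x2 submatrix is: [[-3, 7], [-1, -3]]
Minor M_{23} = -3*-3 - 7*-1
  = 9 - -7 = 16
Sign = (-1)^(2+3) = (-1)^5 = -1
Cofactor C_{23} = -1 * 16 = -16

-16


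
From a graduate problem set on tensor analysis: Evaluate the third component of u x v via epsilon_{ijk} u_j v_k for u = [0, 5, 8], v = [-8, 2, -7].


(u x v)_3 = sum_{j,k} epsilon_{3jk} u_j v_k. Only permutations of (1,2,3) contribute; the two non-zero terms are:
eps_{312} u_1 v_2 = 1 * 0 * 2 = 0
eps_{321} u_2 v_1 = -1 * 5 * -8 = 40
(u x v)_3 = 40

40


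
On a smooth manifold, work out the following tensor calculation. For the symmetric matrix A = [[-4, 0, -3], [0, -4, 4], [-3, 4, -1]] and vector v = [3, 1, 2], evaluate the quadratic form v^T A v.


First compute Av:
(Av)_1 = -4*3 + 0*1 + -3*2 = -18
(Av)_2 = 0*3 + -4*1 + 4*2 = 4
(Av)_3 = -3*3 + 4*1 + -1*2 = -7
Av = [-18, 4, -7]
Then v^T (Av) = 3*-18 + 1*4 + 2*-7
= -54 + 4 + -14 = -64

-64


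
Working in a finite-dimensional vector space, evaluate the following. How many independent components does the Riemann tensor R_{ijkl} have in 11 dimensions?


The Riemann tensor in d dimensions has d^2(d^2 - 1)/12 independent components.
d = 11, so d^2 = 121
d^2 - 1 = 120
d^2(d^2 - 1) = 121 * 120 = 14520
Divide by 12: 14520 / 12 = 1210

1210


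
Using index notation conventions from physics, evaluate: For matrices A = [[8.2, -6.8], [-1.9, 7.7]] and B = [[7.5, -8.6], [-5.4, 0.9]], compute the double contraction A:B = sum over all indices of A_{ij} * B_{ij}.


A:B = sum over all i,j of A_{ij} * B_{ij}.
Row 1: 8.2*7.5=61.5, -6.8*-8.6=58.48 => row sum = 119.98
Row 2: -1.9*-5.4=10.26, 7.7*0.9=6.93 => row sum = 17.19
Total = 119.98 + 17.19 = 137.17

137.17


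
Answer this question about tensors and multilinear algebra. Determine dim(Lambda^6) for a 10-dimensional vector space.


The dimension of the space of p-forms on an n-dimensional space is C(n, p).
n = 10, p = 6
C(10, 6) = 10! / (6! * 4!) = 210

210


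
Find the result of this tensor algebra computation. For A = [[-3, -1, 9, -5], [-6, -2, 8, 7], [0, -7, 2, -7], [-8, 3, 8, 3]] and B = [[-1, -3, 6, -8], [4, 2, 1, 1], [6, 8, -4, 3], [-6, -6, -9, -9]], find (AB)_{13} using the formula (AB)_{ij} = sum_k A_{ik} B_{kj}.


(AB)_{ij} = sum_k A_{ik} B_{kj}.
For i=1, j=3:
A_{11} * B_{13} = -3 * 6 = -18
A_{12} * B_{23} = -1 * 1 = -1
A_{13} * B_{33} = 9 * -4 = -36
A_{14} * B_{43} = -5 * -9 = 45
Sum = -18 + -1 + -36 + 45 = -10

-10


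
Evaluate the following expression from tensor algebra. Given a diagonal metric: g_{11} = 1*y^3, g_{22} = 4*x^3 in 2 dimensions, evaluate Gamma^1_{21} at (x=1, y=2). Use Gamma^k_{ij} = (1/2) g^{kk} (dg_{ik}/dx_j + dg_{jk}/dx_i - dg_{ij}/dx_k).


For a diagonal metric, Gamma^k_{ij} = (1/2) g^{kk} (dg_{ik}/dx_j + dg_{jk}/dx_i - dg_{ij}/dx_k).
The metric is diagonal, so g_{ab} = 0 for a != b.
At the given point: g_{11} = 8, g_{22} = 4
g^{11} = 1/8
dg_{21}/dx_1 = 0 (off-diagonal)
dg_{11}/dx_2 = dg_{11}/dx_2 = 12
dg_{21}/dx_1 = 0 (off-diagonal)
Numerator = 0 + 12 - 0 = 12
Gamma^1_{21} = 12 / (2 * 8) = 3/4

3/4


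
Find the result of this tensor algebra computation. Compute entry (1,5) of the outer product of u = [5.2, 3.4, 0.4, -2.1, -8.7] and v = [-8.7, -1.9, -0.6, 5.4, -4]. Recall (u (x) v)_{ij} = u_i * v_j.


The outer product entry T_{ij} = u_i * v_j.
We need i=1, j=5.
u_1 = 5.2, v_5 = -4
T_{1,5} = 5.2 * -4 = -20.8

-20.8


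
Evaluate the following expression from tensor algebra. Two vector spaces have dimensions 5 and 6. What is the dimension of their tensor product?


The dimension of a tensor product is the product of dimensions.
dim(V) = 5, dim(W) = 6
dim(V (x) W) = 5 * 6 = 30

30


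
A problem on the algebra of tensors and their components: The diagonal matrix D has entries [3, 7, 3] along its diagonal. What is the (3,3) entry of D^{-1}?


For a diagonal matrix, the inverse has entries (D^{-1})_{ii} = 1/d_{ii}.
The diagonal entries are: d_{11} = 3, d_{22} = 7, d_{33} = 3
We need (D^{-1})_{33} = 1/d_{33} = 1/3 = 1/3

1/3


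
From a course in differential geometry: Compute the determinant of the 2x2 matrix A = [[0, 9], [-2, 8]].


For a 2x2 matrix [[a, b], [c, d]], det = a*d - b*c.
a = 0, b = 9, c = -2, d = 8
a*d = 0 * 8 = 0
b*c = 9 * -2 = -18
det = 0 - -18 = 18

18


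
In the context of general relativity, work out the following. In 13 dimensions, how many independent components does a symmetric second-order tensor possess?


A symmetric rank-2 tensor in d dimensions has d(d+1)/2 independent components.
d = 13
d(d+1)/2 = 13 * 14 / 2 = 182 / 2 = 91

91


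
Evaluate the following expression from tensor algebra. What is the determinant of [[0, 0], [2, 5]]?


For a 2x2 matrix [[a, b], [c, d]], det = a*d - b*c.
a = 0, b = 0, c = 2, d = 5
a*d = 0 * 5 = 0
b*c = 0 * 2 = 0
det = 0 - 0 = 0

0


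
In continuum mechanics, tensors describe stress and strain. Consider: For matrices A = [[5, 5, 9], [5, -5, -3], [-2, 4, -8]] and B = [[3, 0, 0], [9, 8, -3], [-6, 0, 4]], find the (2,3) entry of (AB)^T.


(AB)^T_{ij} = (AB)_{ji} = sum_k A_{jk} B_{ki}.
For i=2, j=3 we need (AB)_{32}:
A_{31} * B_{12} = -2 * 0 = 0
A_{32} * B_{22} = 4 * 8 = 32
A_{33} * B_{32} = -8 * 0 = 0
Sum = 0 + 32 + 0 = 32

32


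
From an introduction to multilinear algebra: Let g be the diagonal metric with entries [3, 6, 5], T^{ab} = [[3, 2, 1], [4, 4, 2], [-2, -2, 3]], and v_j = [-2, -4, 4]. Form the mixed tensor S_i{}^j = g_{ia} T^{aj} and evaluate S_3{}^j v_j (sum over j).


Step 1: lower the first index. For a diagonal metric, g_{ia} T^{aj} = g_{ii} T^{ij} (no sum on i).
g_{33} = 5
S_3{}^1 = 5 * T^{31} = 5 * -2 = -10
S_3{}^2 = 5 * T^{32} = 5 * -2 = -10
S_3{}^3 = 5 * T^{33} = 5 * 3 = 15
Step 2: contract S_3{}^j with v_j.
S_3{}^1 * v_1 = -10 * -2 = 20
S_3{}^2 * v_2 = -10 * -4 = 40
S_3{}^3 * v_3 = 15 * 4 = 60
Result = 20 + 40 + 60 = 120

120


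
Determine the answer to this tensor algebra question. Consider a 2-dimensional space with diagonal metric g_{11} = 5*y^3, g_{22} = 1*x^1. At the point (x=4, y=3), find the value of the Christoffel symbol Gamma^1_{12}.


For a diagonal metric, Gamma^k_{ij} = (1/2) g^{kk} (dg_{ik}/dx_j + dg_{jk}/dx_i - dg_{ij}/dx_k).
The metric is diagonal, so g_{ab} = 0 for a != b.
At the given point: g_{11} = 135, g_{22} = 4
g^{11} = 1/135
dg_{11}/dx_2 = dg_{11}/dx_2 = 135
dg_{21}/dx_1 = 0 (off-diagonal)
dg_{12}/dx_1 = 0 (off-diagonal)
Numerator = 135 + 0 - 0 = 135
Gamma^1_{12} = 135 / (2 * 135) = 1/2

1/2


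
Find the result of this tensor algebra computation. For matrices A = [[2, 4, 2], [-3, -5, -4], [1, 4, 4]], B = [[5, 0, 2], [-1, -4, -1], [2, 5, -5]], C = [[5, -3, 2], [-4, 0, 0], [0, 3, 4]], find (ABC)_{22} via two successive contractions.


(ABC)_{22} = sum_m (AB)_{2m} C_{m2}. First compute row 2 of AB.
(AB)_{21} = -3*5 + -5*-1 + -4*2 = -18
(AB)_{22} = -3*0 + -5*-4 + -4*5 = 0
(AB)_{23} = -3*2 + -5*-1 + -4*-5 = 19
Now contract with column 2 of C:
(AB)_{21} * C_{12} = -18 * -3 = 54
(AB)_{22} * C_{22} = 0 * 0 = 0
(AB)_{23} * C_{32} = 19 * 3 = 57
(ABC)_{22} = 54 + 0 + 57 = 111

111


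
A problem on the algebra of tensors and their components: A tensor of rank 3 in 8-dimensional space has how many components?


The number of components of a rank-r tensor in d dimensions is d^r.
Here d = 8 and r = 3.
8^3 = 512

512


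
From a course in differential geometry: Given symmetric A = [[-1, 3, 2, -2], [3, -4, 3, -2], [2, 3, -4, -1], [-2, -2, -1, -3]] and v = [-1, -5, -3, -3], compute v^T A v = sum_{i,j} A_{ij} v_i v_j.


First compute Av:
(Av)_1 = -1*-1 + 3*-5 + 2*-3 + -2*-3 = -14
(Av)_2 = 3*-1 + -4*-5 + 3*-3 + -2*-3 = 14
(Av)_3 = 2*-1 + 3*-5 + -4*-3 + -1*-3 = -2
(Av)_4 = -2*-1 + -2*-5 + -1*-3 + -3*-3 = 24
Av = [-14, 14, -2, 24]
Then v^T (Av) = -1*-14 + -5*14 + -3*-2 + -3*24
= 14 + -70 + 6 + -72 = -122

-122


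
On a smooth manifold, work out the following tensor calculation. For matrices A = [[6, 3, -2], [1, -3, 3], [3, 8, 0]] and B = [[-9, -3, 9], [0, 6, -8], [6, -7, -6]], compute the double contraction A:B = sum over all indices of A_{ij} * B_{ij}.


A:B = sum over all i,j of A_{ij} * B_{ij}.
Row 1: 6*-9=-54, 3*-3=-9, -2*9=-18 => row sum = -81
Row 2: 1*0=0, -3*6=-18, 3*-8=-24 => row sum = -42
Row 3: 3*6=18, 8*-7=-56, 0*-6=0 => row sum = -38
Total = -81 + -42 + -38 = -161

-161


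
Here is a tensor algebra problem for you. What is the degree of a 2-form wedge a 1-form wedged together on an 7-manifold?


The degree of a wedge product is the sum of the degrees of the individual forms.
Degrees: 2, 1
Total degree = 2 + 1 = 3

3


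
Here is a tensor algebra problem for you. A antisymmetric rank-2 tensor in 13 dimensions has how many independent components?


A antisymmetric rank-2 tensor in d dimensions has d(d-1)/2 independent components.
d = 13
d(d-1)/2 = 13 * 12 / 2 = 156 / 2 = 78

78


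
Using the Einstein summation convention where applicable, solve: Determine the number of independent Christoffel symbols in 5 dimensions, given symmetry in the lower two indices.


Christoffel symbols Gamma^k_{ij} are symmetric in i,j, so there are d * d(d+1)/2 independent symbols.
d = 5
d(d+1)/2 = 5 * 6 / 2 = 15
Total = 5 * 15 = 75

75


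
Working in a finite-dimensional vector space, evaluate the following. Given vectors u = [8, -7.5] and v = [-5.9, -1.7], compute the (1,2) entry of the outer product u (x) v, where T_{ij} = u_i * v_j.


The outer product entry T_{ij} = u_i * v_j.
We need i=1, j=2.
u_1 = 8, v_2 = -1.7
T_{1,2} = 8 * -1.7 = -13.6

-13.6


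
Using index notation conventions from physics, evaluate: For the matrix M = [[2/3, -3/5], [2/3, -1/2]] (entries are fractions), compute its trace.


The trace is the sum of diagonal entries.
Diagonal: M[1,1] = 2/3, M[2,2] = -1/2
Tr(M) = 2/3 + -1/2
Computing step by step:
After adding M[1,1]: 2/3
After adding M[2,2]: 1/6
Tr(M) = 1/6

1/6


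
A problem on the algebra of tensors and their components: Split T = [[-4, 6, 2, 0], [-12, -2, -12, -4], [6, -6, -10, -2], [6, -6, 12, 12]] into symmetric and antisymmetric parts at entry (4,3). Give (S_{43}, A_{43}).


T_{43} = 12
T_{34} = -2
S_{43} = (12 + -2)/2 = 10/2 = 5
A_{43} = (12 - -2)/2 = 14/2 = 7
Check: S + A = 5 + 7 = 12 = T_{43}.

(5, 7)


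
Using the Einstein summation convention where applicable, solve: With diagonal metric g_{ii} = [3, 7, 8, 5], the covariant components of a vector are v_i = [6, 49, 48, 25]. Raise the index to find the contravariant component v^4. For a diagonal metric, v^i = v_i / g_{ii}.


To raise an index with a diagonal metric: v^i = v_i / g_{ii}.
For index 4: v_4 = 25, g_{44} = 5
v^4 = 25 / 5 = 5

5


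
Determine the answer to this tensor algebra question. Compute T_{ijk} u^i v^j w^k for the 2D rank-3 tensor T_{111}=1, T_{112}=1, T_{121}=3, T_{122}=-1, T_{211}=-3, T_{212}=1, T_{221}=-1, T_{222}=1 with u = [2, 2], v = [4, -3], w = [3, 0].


S = sum over i,j,k of T_{ijk} u_i v_j w_k. Expanding all 8 terms:
T_{111}*u_1*v_1*w_1 = 1*2*4*3 = 24  (running total: 24)
T_{112}*u_1*v_1*w_2 = 1*2*4*0 = 0  (running total: 24)
T_{121}*u_1*v_2*w_1 = 3*2*-3*3 = -54  (running total: -30)
T_{122}*u_1*v_2*w_2 = -1*2*-3*0 = 0  (running total: -30)
T_{211}*u_2*v_1*w_1 = -3*2*4*3 = -72  (running total: -102)
T_{212}*u_2*v_1*w_2 = 1*2*4*0 = 0  (running total: -102)
T_{221}*u_2*v_2*w_1 = -1*2*-3*3 = 18  (running total: -84)
T_{222}*u_2*v_2*w_2 = 1*2*-3*0 = 0  (running total: -84)
S = -84

-84


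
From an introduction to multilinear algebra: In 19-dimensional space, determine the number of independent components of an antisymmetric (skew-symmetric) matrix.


An antisymmetric rank-2 tensor satisfies A_{ij} = -A_{ji}, so diagonal entries are zero.
The independent components are the upper-triangular entries: C(n, 2) = n(n-1)/2.
n = 19
C(19, 2) = 19 * 18 / 2 = 342 / 2 = 171

171


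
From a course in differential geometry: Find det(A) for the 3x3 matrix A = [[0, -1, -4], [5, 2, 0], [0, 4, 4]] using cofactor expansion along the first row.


Expanding along the first row, det(A) = a11*M_11 - a12*M_12 + a13*M_13, where M_1j is the (1,j) minor.
Minor M_11 = 2*4 - 0*4 = 8
Minor M_12 = 5*4 - 0*0 = 20
Minor M_13 = 5*4 - 2*0 = 20
det = 0*(8) - -1*(20) + -4*(20)
    = 0 - -20 + -80
    = -60

-60


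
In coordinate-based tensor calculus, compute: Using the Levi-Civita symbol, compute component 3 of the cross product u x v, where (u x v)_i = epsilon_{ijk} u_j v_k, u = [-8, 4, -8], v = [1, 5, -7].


(u x v)_3 = sum_{j,k} epsilon_{3jk} u_j v_k. Only permutations of (1,2,3) contribute; the two non-zero terms are:
eps_{312} u_1 v_2 = 1 * -8 * 5 = -40
eps_{321} u_2 v_1 = -1 * 4 * 1 = -4
(u x v)_3 = -44

-44


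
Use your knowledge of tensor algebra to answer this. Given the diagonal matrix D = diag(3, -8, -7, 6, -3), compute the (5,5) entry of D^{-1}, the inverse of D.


For a diagonal matrix, the inverse has entries (D^{-1})_{ii} = 1/d_{ii}.
The diagonal entries are: d_{11} = 3, d_{22} = -8, d_{33} = -7, d_{44} = 6, d_{55} = -3
We need (D^{-1})_{55} = 1/d_{55} = 1/-3 = -1/3

-1/3


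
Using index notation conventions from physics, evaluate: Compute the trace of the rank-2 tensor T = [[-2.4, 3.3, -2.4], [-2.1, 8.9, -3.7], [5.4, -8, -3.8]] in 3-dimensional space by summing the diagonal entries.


The contraction (trace) of a rank-2 tensor is the sum of its diagonal elements.
Diagonal entries: A[1,1] = -2.4, A[2,2] = 8.9, A[3,3] = -3.8
Tr(A) = -2.4 + 8.9 + -3.8 = 2.7

2.7


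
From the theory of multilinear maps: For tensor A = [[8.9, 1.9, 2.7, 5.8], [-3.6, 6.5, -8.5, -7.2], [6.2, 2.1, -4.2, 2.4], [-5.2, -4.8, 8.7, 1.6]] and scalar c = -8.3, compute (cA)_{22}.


Scalar multiplication: (cA)_{ij} = c * A_{ij}.
c = -8.3
A_{22} = 6.5
(cA)_{22} = -8.3 * 6.5 = -53.95

-53.95


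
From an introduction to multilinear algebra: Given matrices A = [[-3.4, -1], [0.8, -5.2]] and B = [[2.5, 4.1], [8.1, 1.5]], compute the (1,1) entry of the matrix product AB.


(AB)_{ij} = sum_k A_{ik} B_{kj}.
For i=1, j=1:
A_{11} * B_{11} = -3.4 * 2.5 = -8.5
A_{12} * B_{21} = -1 * 8.1 = -8.1
Sum = -8.5 + -8.1 = -16.6

-16.6


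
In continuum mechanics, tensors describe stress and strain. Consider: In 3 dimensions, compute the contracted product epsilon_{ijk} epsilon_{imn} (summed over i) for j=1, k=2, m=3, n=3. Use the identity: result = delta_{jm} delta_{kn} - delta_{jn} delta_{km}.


Using the identity: epsilon_{ijk} epsilon_{imn} = delta_{jm} delta_{kn} - delta_{jn} delta_{km}.
delta_{13} = 0
delta_{23} = 0
delta_{13} = 0
delta_{23} = 0
Result = 0 * 0 - 0 * 0 = 0 - 0 = 0

0


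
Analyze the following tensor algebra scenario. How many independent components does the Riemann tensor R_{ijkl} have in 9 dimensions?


The Riemann tensor in d dimensions has d^2(d^2 - 1)/12 independent components.
d = 9, so d^2 = 81
d^2 - 1 = 80
d^2(d^2 - 1) = 81 * 80 = 6480
Divide by 12: 6480 / 12 = 540

540


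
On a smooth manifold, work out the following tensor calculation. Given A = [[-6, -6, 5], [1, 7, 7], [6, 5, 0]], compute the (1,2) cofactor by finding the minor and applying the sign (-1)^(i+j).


To find cofactor C_{12}, delete row 1 and column 2.
The resulting 2x2 submatrix is: [[1, 7], [6, 0]]
Minor M_{12} = 1*0 - 7*6
  = 0 - 42 = -42
Sign = (-1)^(1+2) = (-1)^3 = -1
Cofactor C_{12} = -1 * -42 = 42

42


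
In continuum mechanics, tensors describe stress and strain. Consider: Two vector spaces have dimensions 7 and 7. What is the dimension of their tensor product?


The dimension of a tensor product is the product of dimensions.
dim(V) = 7, dim(W) = 7
dim(V (x) W) = 7 * 7 = 49

49


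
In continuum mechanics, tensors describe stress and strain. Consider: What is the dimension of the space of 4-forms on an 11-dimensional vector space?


The dimension of the space of p-forms on an n-dimensional space is C(n, p).
n = 11, p = 4
C(11, 4) = 11! / (4! * 7!) = 330

330


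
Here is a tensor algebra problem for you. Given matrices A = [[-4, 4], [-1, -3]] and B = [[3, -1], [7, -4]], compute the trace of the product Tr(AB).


Tr(AB) = sum_i (AB)_{ii} where (AB)_{ii} = sum_k A_{ik} B_{ki}.
(AB)_{11} = -4*3 + 4*7 = 16
(AB)_{22} = -1*-1 + -3*-4 = 13
Tr(AB) = 16 + 13 = 29

29


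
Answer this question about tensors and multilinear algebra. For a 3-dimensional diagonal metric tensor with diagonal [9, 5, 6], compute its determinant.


For a diagonal metric, the determinant is the product of diagonal entries.
Diagonal entries: 9, 5, 6
det(g) = 9 * 5 * 6 = 270

270


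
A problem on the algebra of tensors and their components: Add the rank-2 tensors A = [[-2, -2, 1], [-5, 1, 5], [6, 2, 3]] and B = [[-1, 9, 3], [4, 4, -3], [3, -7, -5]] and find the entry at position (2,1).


Tensor addition is component-wise: (A + B)_{ij} = A_{ij} + B_{ij}.
A_{21} = -5
B_{21} = 4
(A + B)_{21} = -5 + 4 = -1

-1


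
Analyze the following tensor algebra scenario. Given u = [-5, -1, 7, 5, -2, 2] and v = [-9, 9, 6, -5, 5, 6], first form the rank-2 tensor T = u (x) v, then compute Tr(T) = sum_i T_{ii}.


The outer product gives T_{ij} = u_i v_j.
The trace (contraction) is Tr(T) = sum_i T_{ii} = sum_i u_i v_i.
Diagonal entries:
T_{11} = u_1 * v_1 = -5 * -9 = 45
T_{22} = u_2 * v_2 = -1 * 9 = -9
T_{33} = u_3 * v_3 = 7 * 6 = 42
T_{44} = u_4 * v_4 = 5 * -5 = -25
T_{55} = u_5 * v_5 = -2 * 5 = -10
T_{66} = u_6 * v_6 = 2 * 6 = 12
Tr(T) = 45 + -9 + 42 + -25 + -10 + 12 = 55

55


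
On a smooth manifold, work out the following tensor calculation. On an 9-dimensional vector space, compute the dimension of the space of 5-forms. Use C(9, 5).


The dimension of the space of p-forms on an n-dimensional space is C(n, p).
n = 9, p = 5
C(9, 5) = 9! / (5! * 4!) = 126

126


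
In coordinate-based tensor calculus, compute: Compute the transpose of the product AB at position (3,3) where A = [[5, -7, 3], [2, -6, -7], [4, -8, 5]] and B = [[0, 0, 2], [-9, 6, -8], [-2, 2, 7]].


(AB)^T_{ij} = (AB)_{ji} = sum_k A_{jk} B_{ki}.
For i=3, j=3 we need (AB)_{33}:
A_{31} * B_{13} = 4 * 2 = 8
A_{32} * B_{23} = -8 * -8 = 64
A_{33} * B_{33} = 5 * 7 = 35
Sum = 8 + 64 + 35 = 107

107


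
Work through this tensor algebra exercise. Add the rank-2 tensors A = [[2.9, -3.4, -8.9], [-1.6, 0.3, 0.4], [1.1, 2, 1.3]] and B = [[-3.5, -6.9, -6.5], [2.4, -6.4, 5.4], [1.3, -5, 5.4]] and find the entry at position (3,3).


Tensor addition is component-wise: (A + B)_{ij} = A_{ij} + B_{ij}.
A_{33} = 1.3
B_{33} = 5.4
(A + B)_{33} = 1.3 + 5.4 = 6.7

6.7


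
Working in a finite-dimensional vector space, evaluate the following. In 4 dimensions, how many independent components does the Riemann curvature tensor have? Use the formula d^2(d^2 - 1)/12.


The Riemann tensor in d dimensions has d^2(d^2 - 1)/12 independent components.
d = 4, so d^2 = 16
d^2 - 1 = 15
d^2(d^2 - 1) = 16 * 15 = 240
Divide by 12: 240 / 12 = 20

20


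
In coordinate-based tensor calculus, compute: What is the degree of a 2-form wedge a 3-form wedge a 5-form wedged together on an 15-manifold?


The degree of a wedge product is the sum of the degrees of the individual forms.
Degrees: 2, 3, 5
Total degree = 2 + 3 + 5 = 10

10


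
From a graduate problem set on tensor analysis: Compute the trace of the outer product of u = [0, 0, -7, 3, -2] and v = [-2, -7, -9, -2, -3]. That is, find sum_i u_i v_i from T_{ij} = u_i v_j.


The outer product gives T_{ij} = u_i v_j.
The trace (contraction) is Tr(T) = sum_i T_{ii} = sum_i u_i v_i.
Diagonal entries:
T_{11} = u_1 * v_1 = 0 * -2 = 0
T_{22} = u_2 * v_2 = 0 * -7 = 0
T_{33} = u_3 * v_3 = -7 * -9 = 63
T_{44} = u_4 * v_4 = 3 * -2 = -6
T_{55} = u_5 * v_5 = -2 * -3 = 6
Tr(T) = 0 + 0 + 63 + -6 + 6 = 63

63


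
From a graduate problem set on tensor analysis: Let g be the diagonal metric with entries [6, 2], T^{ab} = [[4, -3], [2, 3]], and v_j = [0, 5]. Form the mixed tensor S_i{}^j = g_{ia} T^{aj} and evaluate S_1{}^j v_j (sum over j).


Step 1: lower the first index. For a diagonal metric, g_{ia} T^{aj} = g_{ii} T^{ij} (no sum on i).
g_{11} = 6
S_1{}^1 = 6 * T^{11} = 6 * 4 = 24
S_1{}^2 = 6 * T^{12} = 6 * -3 = -18
Step 2: contract S_1{}^j with v_j.
S_1{}^1 * v_1 = 24 * 0 = 0
S_1{}^2 * v_2 = -18 * 5 = -90
Result = 0 + -90 = -90

-90


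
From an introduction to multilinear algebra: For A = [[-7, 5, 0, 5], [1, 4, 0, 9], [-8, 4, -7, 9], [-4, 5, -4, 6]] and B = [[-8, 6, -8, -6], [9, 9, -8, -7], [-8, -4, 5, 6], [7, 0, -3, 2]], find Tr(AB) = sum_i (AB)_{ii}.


Tr(AB) = sum_i (AB)_{ii} where (AB)_{ii} = sum_k A_{ik} B_{ki}.
(AB)_{11} = -7*-8 + 5*9 + 0*-8 + 5*7 = 136
(AB)_{22} = 1*6 + 4*9 + 0*-4 + 9*0 = 42
(AB)_{33} = -8*-8 + 4*-8 + -7*5 + 9*-3 = -30
(AB)_{44} = -4*-6 + 5*-7 + -4*6 + 6*2 = -23
Tr(AB) = 136 + 42 + -30 + -23 = 125

125


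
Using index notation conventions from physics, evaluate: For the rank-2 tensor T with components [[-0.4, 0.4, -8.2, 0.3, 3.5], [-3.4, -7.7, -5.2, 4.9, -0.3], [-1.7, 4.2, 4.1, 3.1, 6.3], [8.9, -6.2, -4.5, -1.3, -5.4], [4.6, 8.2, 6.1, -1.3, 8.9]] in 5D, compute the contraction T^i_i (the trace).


The contraction (trace) of a rank-2 tensor is the sum of its diagonal elements.
Diagonal entries: A[1,1] = -0.4, A[2,2] = -7.7, A[3,3] = 4.1, A[4,4] = -1.3, A[5,5] = 8.9
Tr(A) = -0.4 + -7.7 + 4.1 + -1.3 + 8.9 = 3.6

3.6
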